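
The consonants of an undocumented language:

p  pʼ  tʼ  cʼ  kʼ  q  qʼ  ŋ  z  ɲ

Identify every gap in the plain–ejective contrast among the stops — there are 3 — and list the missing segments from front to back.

/t/, /c/, /k/

Plain: /p/ (bilabial), /q/ (uvular).
Ejective: /pʼ/ (bilabial), /tʼ/ (alveolar), /cʼ/ (palatal), /kʼ/ (velar), /qʼ/ (uvular).
Gaps, from front to back: alveolar lacks plain (/t/); palatal lacks plain (/c/); velar lacks plain (/k/).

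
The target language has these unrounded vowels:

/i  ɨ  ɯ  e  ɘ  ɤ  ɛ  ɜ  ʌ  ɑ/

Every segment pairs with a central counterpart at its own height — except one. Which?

/ɑ/

High: /i/ ~ /ɨ/ ~ /ɯ/
High-mid: /e/ ~ /ɘ/ ~ /ɤ/
Low-mid: /ɛ/ ~ /ɜ/ ~ /ʌ/
Low: only /ɑ/ (back); no central partner.
So /ɑ/ is the unpaired segment.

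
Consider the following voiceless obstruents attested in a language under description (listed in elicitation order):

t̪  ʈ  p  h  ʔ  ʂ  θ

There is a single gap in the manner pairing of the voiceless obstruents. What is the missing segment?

place of articulation  stop      fricative
bilabial          p         —       
dental            t̪        θ       
retroflex         ʈ         ʂ       
glottal           ʔ         h       
The bilabial row has no fricative member, so the gap is the bilabial fricative /ɸ/.

/ɸ/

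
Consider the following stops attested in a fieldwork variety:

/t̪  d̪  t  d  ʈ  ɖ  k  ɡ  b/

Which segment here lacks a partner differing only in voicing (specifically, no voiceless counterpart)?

Dental: /t̪/ ~ /d̪/
Alveolar: /t/ ~ /d/
Retroflex: /ʈ/ ~ /ɖ/
Velar: /k/ ~ /ɡ/
Bilabial: only /b/ (voiced); no voiceless partner.
So /b/ is the unpaired segment.

/b/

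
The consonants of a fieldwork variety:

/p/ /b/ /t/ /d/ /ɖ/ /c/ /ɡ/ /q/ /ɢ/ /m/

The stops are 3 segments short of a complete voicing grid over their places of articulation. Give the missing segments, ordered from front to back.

/ʈ/, /ɟ/, /k/

bilabial: voiceless /p/, voiced /b/.
alveolar: voiceless /t/, voiced /d/.
retroflex: voiceless —, voiced /ɖ/.
palatal: voiceless /c/, voiced —.
velar: voiceless —, voiced /ɡ/.
uvular: voiceless /q/, voiced /ɢ/.
Gaps, from front to back: retroflex lacks voiceless (/ʈ/); palatal lacks voiced (/ɟ/); velar lacks voiceless (/k/).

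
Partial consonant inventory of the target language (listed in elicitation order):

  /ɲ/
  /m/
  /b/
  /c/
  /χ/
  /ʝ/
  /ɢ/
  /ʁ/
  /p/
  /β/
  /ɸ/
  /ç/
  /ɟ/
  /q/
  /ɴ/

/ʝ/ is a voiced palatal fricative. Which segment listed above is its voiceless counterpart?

/ç/

The voiceless counterpart is a voiceless palatal fricative — in this inventory, /ç/.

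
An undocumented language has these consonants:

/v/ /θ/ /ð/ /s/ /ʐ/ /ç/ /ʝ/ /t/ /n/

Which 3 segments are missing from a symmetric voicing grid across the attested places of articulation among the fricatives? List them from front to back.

/f/, /z/, /ʂ/

Voiceless: /θ/ (dental), /s/ (alveolar), /ç/ (palatal).
Voiced: /v/ (labiodental), /ð/ (dental), /ʐ/ (retroflex), /ʝ/ (palatal).
Gaps, from front to back: labiodental lacks voiceless (/f/); alveolar lacks voiced (/z/); retroflex lacks voiceless (/ʂ/).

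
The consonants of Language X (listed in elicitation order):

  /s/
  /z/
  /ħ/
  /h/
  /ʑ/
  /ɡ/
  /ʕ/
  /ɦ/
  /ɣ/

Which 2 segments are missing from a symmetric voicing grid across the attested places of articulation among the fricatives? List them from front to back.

place of articulation  voiceless  voiced  
alveolar          s         z       
alveolo-palatal   —         ʑ       
velar             —         ɣ       
pharyngeal        ħ         ʕ       
glottal           h         ɦ       
Gaps, from front to back: alveolo-palatal lacks voiceless (/ɕ/); velar lacks voiceless (/x/).

/ɕ/, /x/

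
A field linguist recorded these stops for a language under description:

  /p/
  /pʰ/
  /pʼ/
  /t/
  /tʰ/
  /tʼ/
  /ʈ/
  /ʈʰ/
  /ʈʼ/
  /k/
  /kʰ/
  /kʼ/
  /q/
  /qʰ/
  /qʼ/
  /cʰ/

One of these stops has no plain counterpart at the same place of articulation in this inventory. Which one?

Bilabial: /p/ ~ /pʰ/ ~ /pʼ/
Alveolar: /t/ ~ /tʰ/ ~ /tʼ/
Retroflex: /ʈ/ ~ /ʈʰ/ ~ /ʈʼ/
Velar: /k/ ~ /kʰ/ ~ /kʼ/
Uvular: /q/ ~ /qʰ/ ~ /qʼ/
Palatal: only /cʰ/ (aspirated); no plain partner.
So /cʰ/ is the unpaired segment.

/cʰ/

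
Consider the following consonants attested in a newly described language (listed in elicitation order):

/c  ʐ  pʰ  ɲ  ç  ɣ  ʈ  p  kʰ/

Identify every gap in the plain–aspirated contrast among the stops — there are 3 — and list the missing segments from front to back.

/ʈʰ/, /cʰ/, /k/

place of articulation  plain     aspirated
bilabial          p         pʰ      
retroflex         ʈ         —       
palatal           c         —       
velar             —         kʰ      
Gaps, from front to back: retroflex lacks aspirated (/ʈʰ/); palatal lacks aspirated (/cʰ/); velar lacks plain (/k/).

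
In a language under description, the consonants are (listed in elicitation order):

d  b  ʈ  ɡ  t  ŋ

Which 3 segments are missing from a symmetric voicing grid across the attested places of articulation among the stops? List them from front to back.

/p/, /ɖ/, /k/

bilabial: voiceless —, voiced /b/.
alveolar: voiceless /t/, voiced /d/.
retroflex: voiceless /ʈ/, voiced —.
velar: voiceless —, voiced /ɡ/.
Gaps, from front to back: bilabial lacks voiceless (/p/); retroflex lacks voiced (/ɖ/); velar lacks voiceless (/k/).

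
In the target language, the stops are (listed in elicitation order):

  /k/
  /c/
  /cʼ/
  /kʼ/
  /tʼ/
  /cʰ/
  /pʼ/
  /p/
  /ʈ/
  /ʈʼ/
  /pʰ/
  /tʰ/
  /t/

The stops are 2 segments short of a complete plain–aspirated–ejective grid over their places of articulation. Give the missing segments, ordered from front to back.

/ʈʰ/, /kʰ/

Plain: /p/ (bilabial), /t/ (alveolar), /ʈ/ (retroflex), /c/ (palatal), /k/ (velar).
Aspirated: /pʰ/ (bilabial), /tʰ/ (alveolar), /cʰ/ (palatal).
Ejective: /pʼ/ (bilabial), /tʼ/ (alveolar), /ʈʼ/ (retroflex), /cʼ/ (palatal), /kʼ/ (velar).
Gaps, from front to back: retroflex lacks aspirated (/ʈʰ/); velar lacks aspirated (/kʰ/).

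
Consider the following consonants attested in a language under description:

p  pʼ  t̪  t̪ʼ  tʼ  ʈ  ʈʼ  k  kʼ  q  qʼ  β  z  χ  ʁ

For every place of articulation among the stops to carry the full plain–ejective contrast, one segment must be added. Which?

/t/

place of articulation  plain     ejective
bilabial          p         pʼ      
dental            t̪        t̪ʼ     
alveolar          —         tʼ      
retroflex         ʈ         ʈʼ      
velar             k         kʼ      
uvular            q         qʼ      
The alveolar row has no plain member, so the gap is the plain alveolar stop /t/.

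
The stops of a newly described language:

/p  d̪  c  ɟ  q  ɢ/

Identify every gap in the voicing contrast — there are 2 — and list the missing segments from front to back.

/b/, /t̪/

bilabial: voiceless /p/, voiced —.
dental: voiceless —, voiced /d̪/.
palatal: voiceless /c/, voiced /ɟ/.
uvular: voiceless /q/, voiced /ɢ/.
Gaps, from front to back: bilabial lacks voiced (/b/); dental lacks voiceless (/t̪/).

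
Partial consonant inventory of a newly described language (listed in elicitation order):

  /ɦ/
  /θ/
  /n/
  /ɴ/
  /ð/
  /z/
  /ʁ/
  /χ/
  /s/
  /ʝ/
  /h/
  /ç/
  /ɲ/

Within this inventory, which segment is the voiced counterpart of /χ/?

/χ/ is a voiceless uvular fricative.
The voiced counterpart is a voiced uvular fricative — in this inventory, /ʁ/.

/ʁ/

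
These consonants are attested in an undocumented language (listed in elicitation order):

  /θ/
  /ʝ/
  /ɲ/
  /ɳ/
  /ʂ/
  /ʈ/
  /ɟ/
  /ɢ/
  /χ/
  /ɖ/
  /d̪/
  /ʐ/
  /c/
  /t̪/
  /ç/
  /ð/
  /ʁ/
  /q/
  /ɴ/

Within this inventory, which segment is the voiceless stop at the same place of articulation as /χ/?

/q/

/χ/ is a voiceless uvular fricative.
The voiceless stop at the same place is a voiceless uvular stop — in this inventory, /q/.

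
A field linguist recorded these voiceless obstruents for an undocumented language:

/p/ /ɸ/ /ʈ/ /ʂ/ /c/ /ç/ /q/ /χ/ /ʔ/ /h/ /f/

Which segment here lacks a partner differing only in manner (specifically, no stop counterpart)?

/f/

Bilabial: /p/ ~ /ɸ/
Retroflex: /ʈ/ ~ /ʂ/
Palatal: /c/ ~ /ç/
Uvular: /q/ ~ /χ/
Glottal: /ʔ/ ~ /h/
Labiodental: only /f/ (fricative); no stop partner.
So /f/ is the unpaired segment.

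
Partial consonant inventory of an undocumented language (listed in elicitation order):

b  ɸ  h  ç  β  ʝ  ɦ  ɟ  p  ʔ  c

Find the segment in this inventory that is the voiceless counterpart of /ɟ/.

/c/

/ɟ/ is a voiced palatal stop.
The voiceless counterpart is a voiceless palatal stop — in this inventory, /c/.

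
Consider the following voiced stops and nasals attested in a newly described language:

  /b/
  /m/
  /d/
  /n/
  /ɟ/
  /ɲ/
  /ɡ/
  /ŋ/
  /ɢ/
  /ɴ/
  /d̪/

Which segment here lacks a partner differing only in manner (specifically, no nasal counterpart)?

Bilabial: /b/ ~ /m/
Alveolar: /d/ ~ /n/
Palatal: /ɟ/ ~ /ɲ/
Velar: /ɡ/ ~ /ŋ/
Uvular: /ɢ/ ~ /ɴ/
Dental: only /d̪/ (oral stop); no nasal partner.
So /d̪/ is the unpaired segment.

/d̪/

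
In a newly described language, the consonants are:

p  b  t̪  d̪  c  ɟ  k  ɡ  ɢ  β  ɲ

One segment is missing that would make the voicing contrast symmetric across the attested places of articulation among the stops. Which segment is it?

bilabial: voiceless /p/, voiced /b/.
dental: voiceless /t̪/, voiced /d̪/.
palatal: voiceless /c/, voiced /ɟ/.
velar: voiceless /k/, voiced /ɡ/.
uvular: voiceless —, voiced /ɢ/.
The uvular row has no voiceless member, so the gap is the voiceless uvular stop /q/.

/q/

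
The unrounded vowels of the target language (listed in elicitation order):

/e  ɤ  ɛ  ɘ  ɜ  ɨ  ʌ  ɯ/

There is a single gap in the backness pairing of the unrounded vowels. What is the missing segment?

/i/

high: front —, central /ɨ/, back /ɯ/.
high-mid: front /e/, central /ɘ/, back /ɤ/.
low-mid: front /ɛ/, central /ɜ/, back /ʌ/.
The high row has no front member, so the gap is the high front unrounded vowel /i/.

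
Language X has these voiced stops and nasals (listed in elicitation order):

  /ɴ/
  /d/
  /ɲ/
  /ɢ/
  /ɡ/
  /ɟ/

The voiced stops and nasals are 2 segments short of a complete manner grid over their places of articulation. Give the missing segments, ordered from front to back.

/n/, /ŋ/

alveolar: oral stop /d/, nasal —.
palatal: oral stop /ɟ/, nasal /ɲ/.
velar: oral stop /ɡ/, nasal —.
uvular: oral stop /ɢ/, nasal /ɴ/.
Gaps, from front to back: alveolar lacks nasal (/n/); velar lacks nasal (/ŋ/).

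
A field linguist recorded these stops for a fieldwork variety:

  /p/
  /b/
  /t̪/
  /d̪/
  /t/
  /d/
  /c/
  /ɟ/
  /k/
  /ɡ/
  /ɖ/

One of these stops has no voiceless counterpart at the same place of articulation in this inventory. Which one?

/ɖ/

Bilabial: /p/ ~ /b/
Dental: /t̪/ ~ /d̪/
Alveolar: /t/ ~ /d/
Palatal: /c/ ~ /ɟ/
Velar: /k/ ~ /ɡ/
Retroflex: only /ɖ/ (voiced); no voiceless partner.
So /ɖ/ is the unpaired segment.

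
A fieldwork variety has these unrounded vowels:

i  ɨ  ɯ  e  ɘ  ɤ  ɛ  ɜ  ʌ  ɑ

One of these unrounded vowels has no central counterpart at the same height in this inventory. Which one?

High: /i/ ~ /ɨ/ ~ /ɯ/
High-mid: /e/ ~ /ɘ/ ~ /ɤ/
Low-mid: /ɛ/ ~ /ɜ/ ~ /ʌ/
Low: only /ɑ/ (back); no central partner.
So /ɑ/ is the unpaired segment.

/ɑ/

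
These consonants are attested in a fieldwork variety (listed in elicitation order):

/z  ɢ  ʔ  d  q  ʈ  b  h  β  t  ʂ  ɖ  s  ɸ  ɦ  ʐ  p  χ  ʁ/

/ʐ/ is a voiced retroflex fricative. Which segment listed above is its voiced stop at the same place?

The voiced stop at the same place is a voiced retroflex stop — in this inventory, /ɖ/.

/ɖ/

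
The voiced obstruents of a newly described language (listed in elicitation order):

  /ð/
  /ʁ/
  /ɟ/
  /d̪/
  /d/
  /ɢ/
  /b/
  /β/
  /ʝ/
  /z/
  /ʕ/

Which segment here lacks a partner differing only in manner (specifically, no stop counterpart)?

Bilabial: /b/ ~ /β/
Dental: /d̪/ ~ /ð/
Alveolar: /d/ ~ /z/
Palatal: /ɟ/ ~ /ʝ/
Uvular: /ɢ/ ~ /ʁ/
Pharyngeal: only /ʕ/ (fricative); no stop partner.
So /ʕ/ is the unpaired segment.

/ʕ/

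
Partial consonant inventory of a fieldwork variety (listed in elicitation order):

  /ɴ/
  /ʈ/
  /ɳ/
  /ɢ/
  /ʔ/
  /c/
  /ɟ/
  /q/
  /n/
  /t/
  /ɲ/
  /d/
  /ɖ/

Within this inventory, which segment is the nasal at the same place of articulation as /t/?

/n/

/t/ is a voiceless alveolar stop.
The nasal at the same place is an alveolar nasal — in this inventory, /n/.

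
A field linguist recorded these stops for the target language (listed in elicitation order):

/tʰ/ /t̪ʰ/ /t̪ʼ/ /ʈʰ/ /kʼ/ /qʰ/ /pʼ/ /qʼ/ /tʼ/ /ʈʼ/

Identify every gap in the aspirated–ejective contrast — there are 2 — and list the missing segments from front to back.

Aspirated: /t̪ʰ/ (dental), /tʰ/ (alveolar), /ʈʰ/ (retroflex), /qʰ/ (uvular).
Ejective: /pʼ/ (bilabial), /t̪ʼ/ (dental), /tʼ/ (alveolar), /ʈʼ/ (retroflex), /kʼ/ (velar), /qʼ/ (uvular).
Gaps, from front to back: bilabial lacks aspirated (/pʰ/); velar lacks aspirated (/kʰ/).

/pʰ/, /kʰ/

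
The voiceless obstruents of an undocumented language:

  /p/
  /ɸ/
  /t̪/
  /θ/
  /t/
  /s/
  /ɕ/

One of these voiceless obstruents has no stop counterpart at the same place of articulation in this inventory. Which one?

Bilabial: /p/ ~ /ɸ/
Dental: /t̪/ ~ /θ/
Alveolar: /t/ ~ /s/
Alveolo-palatal: only /ɕ/ (fricative); no stop partner.
So /ɕ/ is the unpaired segment.

/ɕ/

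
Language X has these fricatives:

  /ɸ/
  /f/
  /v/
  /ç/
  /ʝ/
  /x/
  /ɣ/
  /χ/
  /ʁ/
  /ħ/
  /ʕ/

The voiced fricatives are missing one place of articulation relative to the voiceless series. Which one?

place of articulation  voiceless  voiced  
bilabial          ɸ         —       
labiodental       f         v       
palatal           ç         ʝ       
velar             x         ɣ       
uvular            χ         ʁ       
pharyngeal        ħ         ʕ       
Every place of articulation has a voiced member except bilabial, where /β/ would be expected.

bilabial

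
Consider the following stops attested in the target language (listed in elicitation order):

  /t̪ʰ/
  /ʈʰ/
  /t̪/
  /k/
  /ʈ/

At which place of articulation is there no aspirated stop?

velar

Plain: /t̪/ (dental), /ʈ/ (retroflex), /k/ (velar).
Aspirated: /t̪ʰ/ (dental), /ʈʰ/ (retroflex).
Every place of articulation has an aspirated member except velar, where /kʰ/ would be expected.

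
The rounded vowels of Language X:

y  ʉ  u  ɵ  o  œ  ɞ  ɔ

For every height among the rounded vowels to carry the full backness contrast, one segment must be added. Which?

high: front /y/, central /ʉ/, back /u/.
high-mid: front —, central /ɵ/, back /o/.
low-mid: front /œ/, central /ɞ/, back /ɔ/.
The high-mid row has no front member, so the gap is the high-mid front rounded vowel /ø/.

/ø/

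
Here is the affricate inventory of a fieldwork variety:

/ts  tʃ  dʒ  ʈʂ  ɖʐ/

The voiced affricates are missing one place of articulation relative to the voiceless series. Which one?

alveolar

alveolar: voiceless /ts/, voiced —.
postalveolar: voiceless /tʃ/, voiced /dʒ/.
retroflex: voiceless /ʈʂ/, voiced /ɖʐ/.
Every place of articulation has a voiced member except alveolar, where /dz/ would be expected.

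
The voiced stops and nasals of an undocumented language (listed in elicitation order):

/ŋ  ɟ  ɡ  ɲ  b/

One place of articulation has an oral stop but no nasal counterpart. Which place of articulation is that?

bilabial: oral stop /b/, nasal —.
palatal: oral stop /ɟ/, nasal /ɲ/.
velar: oral stop /ɡ/, nasal /ŋ/.
Every place of articulation has a nasal member except bilabial, where /m/ would be expected.

bilabial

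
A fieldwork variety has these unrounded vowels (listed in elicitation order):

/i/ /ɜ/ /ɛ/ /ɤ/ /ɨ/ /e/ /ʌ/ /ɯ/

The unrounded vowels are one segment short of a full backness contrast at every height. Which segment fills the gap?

height            front     central   back    
high              i         ɨ         ɯ       
high-mid          e         —         ɤ       
low-mid           ɛ         ɜ         ʌ       
The high-mid row has no central member, so the gap is the high-mid central unrounded vowel /ɘ/.

/ɘ/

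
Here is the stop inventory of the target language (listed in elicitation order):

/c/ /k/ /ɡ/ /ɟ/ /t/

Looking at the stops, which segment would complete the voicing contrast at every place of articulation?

/d/

alveolar: voiceless /t/, voiced —.
palatal: voiceless /c/, voiced /ɟ/.
velar: voiceless /k/, voiced /ɡ/.
The alveolar row has no voiced member, so the gap is the voiced alveolar stop /d/.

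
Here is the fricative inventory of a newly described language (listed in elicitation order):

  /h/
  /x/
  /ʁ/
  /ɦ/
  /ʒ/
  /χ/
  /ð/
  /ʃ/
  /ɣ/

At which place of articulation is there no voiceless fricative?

dental

place of articulation  voiceless  voiced  
dental            —         ð       
postalveolar      ʃ         ʒ       
velar             x         ɣ       
uvular            χ         ʁ       
glottal           h         ɦ       
Every place of articulation has a voiceless member except dental, where /θ/ would be expected.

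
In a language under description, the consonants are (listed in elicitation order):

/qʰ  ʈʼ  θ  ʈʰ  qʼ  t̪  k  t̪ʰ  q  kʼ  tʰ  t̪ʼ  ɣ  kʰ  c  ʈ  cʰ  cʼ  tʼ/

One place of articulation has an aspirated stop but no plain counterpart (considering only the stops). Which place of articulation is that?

alveolar

dental: plain /t̪/, aspirated /t̪ʰ/, ejective /t̪ʼ/.
alveolar: plain —, aspirated /tʰ/, ejective /tʼ/.
retroflex: plain /ʈ/, aspirated /ʈʰ/, ejective /ʈʼ/.
palatal: plain /c/, aspirated /cʰ/, ejective /cʼ/.
velar: plain /k/, aspirated /kʰ/, ejective /kʼ/.
uvular: plain /q/, aspirated /qʰ/, ejective /qʼ/.
Every place of articulation has a plain member except alveolar, where /t/ would be expected.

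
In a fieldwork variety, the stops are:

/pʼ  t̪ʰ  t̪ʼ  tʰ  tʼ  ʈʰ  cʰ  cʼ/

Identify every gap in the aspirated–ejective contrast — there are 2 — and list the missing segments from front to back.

Aspirated: /t̪ʰ/ (dental), /tʰ/ (alveolar), /ʈʰ/ (retroflex), /cʰ/ (palatal).
Ejective: /pʼ/ (bilabial), /t̪ʼ/ (dental), /tʼ/ (alveolar), /cʼ/ (palatal).
Gaps, from front to back: bilabial lacks aspirated (/pʰ/); retroflex lacks ejective (/ʈʼ/).

/pʰ/, /ʈʼ/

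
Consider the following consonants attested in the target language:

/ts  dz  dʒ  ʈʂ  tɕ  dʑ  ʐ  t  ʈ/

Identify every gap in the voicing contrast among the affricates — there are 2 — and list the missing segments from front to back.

Voiceless: /ts/ (alveolar), /ʈʂ/ (retroflex), /tɕ/ (alveolo-palatal).
Voiced: /dz/ (alveolar), /dʒ/ (postalveolar), /dʑ/ (alveolo-palatal).
Gaps, from front to back: postalveolar lacks voiceless (/tʃ/); retroflex lacks voiced (/ɖʐ/).

/tʃ/, /ɖʐ/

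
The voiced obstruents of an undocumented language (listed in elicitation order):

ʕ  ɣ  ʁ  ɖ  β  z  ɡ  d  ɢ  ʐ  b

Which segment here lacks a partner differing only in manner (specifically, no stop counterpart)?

Bilabial: /b/ ~ /β/
Alveolar: /d/ ~ /z/
Retroflex: /ɖ/ ~ /ʐ/
Velar: /ɡ/ ~ /ɣ/
Uvular: /ɢ/ ~ /ʁ/
Pharyngeal: only /ʕ/ (fricative); no stop partner.
So /ʕ/ is the unpaired segment.

/ʕ/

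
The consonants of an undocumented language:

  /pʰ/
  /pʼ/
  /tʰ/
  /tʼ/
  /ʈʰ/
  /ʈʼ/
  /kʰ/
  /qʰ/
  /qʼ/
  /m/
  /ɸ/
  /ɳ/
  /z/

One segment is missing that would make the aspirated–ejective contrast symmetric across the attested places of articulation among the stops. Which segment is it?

/kʼ/

place of articulation  aspirated  ejective
bilabial          pʰ        pʼ      
alveolar          tʰ        tʼ      
retroflex         ʈʰ        ʈʼ      
velar             kʰ        —       
uvular            qʰ        qʼ      
The velar row has no ejective member, so the gap is the ejective velar stop /kʼ/.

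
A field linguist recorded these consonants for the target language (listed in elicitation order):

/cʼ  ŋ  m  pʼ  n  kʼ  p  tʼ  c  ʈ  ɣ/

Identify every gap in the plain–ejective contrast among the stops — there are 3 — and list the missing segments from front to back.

/t/, /ʈʼ/, /k/

place of articulation  plain     ejective
bilabial          p         pʼ      
alveolar          —         tʼ      
retroflex         ʈ         —       
palatal           c         cʼ      
velar             —         kʼ      
Gaps, from front to back: alveolar lacks plain (/t/); retroflex lacks ejective (/ʈʼ/); velar lacks plain (/k/).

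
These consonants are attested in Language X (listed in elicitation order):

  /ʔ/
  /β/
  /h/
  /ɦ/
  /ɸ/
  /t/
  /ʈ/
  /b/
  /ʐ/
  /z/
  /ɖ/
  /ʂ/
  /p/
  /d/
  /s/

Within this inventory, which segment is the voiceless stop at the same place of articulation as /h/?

/h/ is a voiceless glottal fricative.
The voiceless stop at the same place is a voiceless glottal stop — in this inventory, /ʔ/.

/ʔ/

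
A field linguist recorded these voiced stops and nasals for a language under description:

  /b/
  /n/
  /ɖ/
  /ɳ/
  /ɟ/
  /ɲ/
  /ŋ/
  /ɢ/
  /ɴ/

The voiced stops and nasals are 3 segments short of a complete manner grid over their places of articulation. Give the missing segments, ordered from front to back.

place of articulation  oral stop  nasal   
bilabial          b         —       
alveolar          —         n       
retroflex         ɖ         ɳ       
palatal           ɟ         ɲ       
velar             —         ŋ       
uvular            ɢ         ɴ       
Gaps, from front to back: bilabial lacks nasal (/m/); alveolar lacks oral stop (/d/); velar lacks oral stop (/ɡ/).

/m/, /d/, /ɡ/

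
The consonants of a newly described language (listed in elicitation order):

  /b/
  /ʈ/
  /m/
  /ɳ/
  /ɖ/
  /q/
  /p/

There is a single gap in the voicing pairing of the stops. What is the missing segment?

/ɢ/

bilabial: voiceless /p/, voiced /b/.
retroflex: voiceless /ʈ/, voiced /ɖ/.
uvular: voiceless /q/, voiced —.
The uvular row has no voiced member, so the gap is the voiced uvular stop /ɢ/.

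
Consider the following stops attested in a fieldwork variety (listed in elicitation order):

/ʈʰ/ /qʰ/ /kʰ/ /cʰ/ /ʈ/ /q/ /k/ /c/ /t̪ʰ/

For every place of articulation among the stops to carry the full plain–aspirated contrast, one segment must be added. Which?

/t̪/

Plain: /ʈ/ (retroflex), /c/ (palatal), /k/ (velar), /q/ (uvular).
Aspirated: /t̪ʰ/ (dental), /ʈʰ/ (retroflex), /cʰ/ (palatal), /kʰ/ (velar), /qʰ/ (uvular).
The dental row has no plain member, so the gap is the plain dental stop /t̪/.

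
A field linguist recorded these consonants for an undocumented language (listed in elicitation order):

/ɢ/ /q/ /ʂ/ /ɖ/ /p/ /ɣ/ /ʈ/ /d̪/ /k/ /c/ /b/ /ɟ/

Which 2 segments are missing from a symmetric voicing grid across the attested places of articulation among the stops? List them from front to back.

/t̪/, /ɡ/

Voiceless: /p/ (bilabial), /ʈ/ (retroflex), /c/ (palatal), /k/ (velar), /q/ (uvular).
Voiced: /b/ (bilabial), /d̪/ (dental), /ɖ/ (retroflex), /ɟ/ (palatal), /ɢ/ (uvular).
Gaps, from front to back: dental lacks voiceless (/t̪/); velar lacks voiced (/ɡ/).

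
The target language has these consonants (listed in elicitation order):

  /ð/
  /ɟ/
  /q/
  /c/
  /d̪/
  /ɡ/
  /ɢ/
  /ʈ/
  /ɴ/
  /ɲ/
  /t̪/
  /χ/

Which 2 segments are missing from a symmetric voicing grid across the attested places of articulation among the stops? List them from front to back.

Voiceless: /t̪/ (dental), /ʈ/ (retroflex), /c/ (palatal), /q/ (uvular).
Voiced: /d̪/ (dental), /ɟ/ (palatal), /ɡ/ (velar), /ɢ/ (uvular).
Gaps, from front to back: retroflex lacks voiced (/ɖ/); velar lacks voiceless (/k/).

/ɖ/, /k/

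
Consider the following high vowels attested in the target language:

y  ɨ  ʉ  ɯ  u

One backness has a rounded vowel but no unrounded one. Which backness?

backness          unrounded  rounded 
front             —         y       
central           ɨ         ʉ       
back              ɯ         u       
Every backness has an unrounded member except front, where /i/ would be expected.

front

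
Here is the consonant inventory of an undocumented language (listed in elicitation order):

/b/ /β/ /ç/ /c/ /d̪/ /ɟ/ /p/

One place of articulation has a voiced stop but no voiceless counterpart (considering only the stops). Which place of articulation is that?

dental

place of articulation  voiceless  voiced  
bilabial          p         b       
dental            —         d̪      
palatal           c         ɟ       
Every place of articulation has a voiceless member except dental, where /t̪/ would be expected.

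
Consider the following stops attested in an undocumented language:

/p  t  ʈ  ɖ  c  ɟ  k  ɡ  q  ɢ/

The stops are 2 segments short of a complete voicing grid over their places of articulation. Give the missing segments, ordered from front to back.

/b/, /d/

bilabial: voiceless /p/, voiced —.
alveolar: voiceless /t/, voiced —.
retroflex: voiceless /ʈ/, voiced /ɖ/.
palatal: voiceless /c/, voiced /ɟ/.
velar: voiceless /k/, voiced /ɡ/.
uvular: voiceless /q/, voiced /ɢ/.
Gaps, from front to back: bilabial lacks voiced (/b/); alveolar lacks voiced (/d/).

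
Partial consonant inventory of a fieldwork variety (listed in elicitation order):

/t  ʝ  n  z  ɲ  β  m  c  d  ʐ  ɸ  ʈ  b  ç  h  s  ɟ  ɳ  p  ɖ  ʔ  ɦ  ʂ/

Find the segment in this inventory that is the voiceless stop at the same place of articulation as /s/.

/t/

/s/ is a voiceless alveolar fricative.
The voiceless stop at the same place is a voiceless alveolar stop — in this inventory, /t/.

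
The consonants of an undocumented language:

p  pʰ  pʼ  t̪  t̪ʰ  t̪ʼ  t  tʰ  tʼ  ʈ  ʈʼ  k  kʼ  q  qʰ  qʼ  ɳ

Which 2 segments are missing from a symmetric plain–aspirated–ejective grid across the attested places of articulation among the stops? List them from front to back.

/ʈʰ/, /kʰ/

place of articulation  plain     aspirated  ejective
bilabial          p         pʰ        pʼ      
dental            t̪        t̪ʰ       t̪ʼ     
alveolar          t         tʰ        tʼ      
retroflex         ʈ         —         ʈʼ      
velar             k         —         kʼ      
uvular            q         qʰ        qʼ      
Gaps, from front to back: retroflex lacks aspirated (/ʈʰ/); velar lacks aspirated (/kʰ/).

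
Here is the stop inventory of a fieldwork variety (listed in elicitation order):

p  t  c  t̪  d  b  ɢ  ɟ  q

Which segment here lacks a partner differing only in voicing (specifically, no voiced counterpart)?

Bilabial: /p/ ~ /b/
Alveolar: /t/ ~ /d/
Palatal: /c/ ~ /ɟ/
Uvular: /q/ ~ /ɢ/
Dental: only /t̪/ (voiceless); no voiced partner.
So /t̪/ is the unpaired segment.

/t̪/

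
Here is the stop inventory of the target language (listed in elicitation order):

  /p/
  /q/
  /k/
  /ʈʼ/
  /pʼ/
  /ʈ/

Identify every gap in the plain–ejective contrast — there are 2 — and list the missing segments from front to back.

/kʼ/, /qʼ/

Plain: /p/ (bilabial), /ʈ/ (retroflex), /k/ (velar), /q/ (uvular).
Ejective: /pʼ/ (bilabial), /ʈʼ/ (retroflex).
Gaps, from front to back: velar lacks ejective (/kʼ/); uvular lacks ejective (/qʼ/).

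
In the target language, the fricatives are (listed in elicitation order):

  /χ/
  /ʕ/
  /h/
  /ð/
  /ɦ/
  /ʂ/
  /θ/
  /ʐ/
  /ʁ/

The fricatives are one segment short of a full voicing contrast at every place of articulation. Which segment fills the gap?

/ħ/

place of articulation  voiceless  voiced  
dental            θ         ð       
retroflex         ʂ         ʐ       
uvular            χ         ʁ       
pharyngeal        —         ʕ       
glottal           h         ɦ       
The pharyngeal row has no voiceless member, so the gap is the voiceless pharyngeal fricative /ħ/.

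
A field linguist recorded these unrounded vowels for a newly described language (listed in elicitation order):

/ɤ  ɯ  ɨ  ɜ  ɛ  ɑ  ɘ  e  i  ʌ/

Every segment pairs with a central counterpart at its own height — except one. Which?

/ɑ/

High: /i/ ~ /ɨ/ ~ /ɯ/
High-mid: /e/ ~ /ɘ/ ~ /ɤ/
Low-mid: /ɛ/ ~ /ɜ/ ~ /ʌ/
Low: only /ɑ/ (back); no central partner.
So /ɑ/ is the unpaired segment.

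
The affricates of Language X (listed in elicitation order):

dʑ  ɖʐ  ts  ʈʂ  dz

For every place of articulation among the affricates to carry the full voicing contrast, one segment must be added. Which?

/tɕ/

alveolar: voiceless /ts/, voiced /dz/.
retroflex: voiceless /ʈʂ/, voiced /ɖʐ/.
alveolo-palatal: voiceless —, voiced /dʑ/.
The alveolo-palatal row has no voiceless member, so the gap is the voiceless alveolo-palatal affricate /tɕ/.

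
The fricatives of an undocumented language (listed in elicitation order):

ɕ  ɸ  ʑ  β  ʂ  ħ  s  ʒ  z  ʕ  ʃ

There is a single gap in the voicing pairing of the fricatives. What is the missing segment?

/ʐ/

bilabial: voiceless /ɸ/, voiced /β/.
alveolar: voiceless /s/, voiced /z/.
postalveolar: voiceless /ʃ/, voiced /ʒ/.
retroflex: voiceless /ʂ/, voiced —.
alveolo-palatal: voiceless /ɕ/, voiced /ʑ/.
pharyngeal: voiceless /ħ/, voiced /ʕ/.
The retroflex row has no voiced member, so the gap is the voiced retroflex fricative /ʐ/.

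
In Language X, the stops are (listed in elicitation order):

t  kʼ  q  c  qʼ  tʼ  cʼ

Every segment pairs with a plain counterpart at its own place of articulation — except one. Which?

/kʼ/

Alveolar: /t/ ~ /tʼ/
Palatal: /c/ ~ /cʼ/
Uvular: /q/ ~ /qʼ/
Velar: only /kʼ/ (ejective); no plain partner.
So /kʼ/ is the unpaired segment.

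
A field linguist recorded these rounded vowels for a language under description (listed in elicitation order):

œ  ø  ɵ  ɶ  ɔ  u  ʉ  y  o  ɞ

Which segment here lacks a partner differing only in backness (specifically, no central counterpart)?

High: /y/ ~ /ʉ/ ~ /u/
High-mid: /ø/ ~ /ɵ/ ~ /o/
Low-mid: /œ/ ~ /ɞ/ ~ /ɔ/
Low: only /ɶ/ (front); no central partner.
So /ɶ/ is the unpaired segment.

/ɶ/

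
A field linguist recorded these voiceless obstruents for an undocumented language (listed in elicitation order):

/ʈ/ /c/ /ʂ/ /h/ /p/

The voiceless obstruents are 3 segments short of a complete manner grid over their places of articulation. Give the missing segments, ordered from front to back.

place of articulation  stop      fricative
bilabial          p         —       
retroflex         ʈ         ʂ       
palatal           c         —       
glottal           —         h       
Gaps, from front to back: bilabial lacks fricative (/ɸ/); palatal lacks fricative (/ç/); glottal lacks stop (/ʔ/).

/ɸ/, /ç/, /ʔ/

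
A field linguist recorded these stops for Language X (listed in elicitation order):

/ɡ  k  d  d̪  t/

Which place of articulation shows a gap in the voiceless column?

Voiceless: /t/ (alveolar), /k/ (velar).
Voiced: /d̪/ (dental), /d/ (alveolar), /ɡ/ (velar).
Every place of articulation has a voiceless member except dental, where /t̪/ would be expected.

dental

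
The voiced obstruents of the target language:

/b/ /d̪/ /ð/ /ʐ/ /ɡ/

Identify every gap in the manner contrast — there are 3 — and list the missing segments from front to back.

place of articulation  stop      fricative
bilabial          b         —       
dental            d̪        ð       
retroflex         —         ʐ       
velar             ɡ         —       
Gaps, from front to back: bilabial lacks fricative (/β/); retroflex lacks stop (/ɖ/); velar lacks fricative (/ɣ/).

/β/, /ɖ/, /ɣ/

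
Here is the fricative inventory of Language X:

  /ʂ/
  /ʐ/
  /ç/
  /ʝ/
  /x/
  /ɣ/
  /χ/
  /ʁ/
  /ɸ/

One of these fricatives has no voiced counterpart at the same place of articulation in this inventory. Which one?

Retroflex: /ʂ/ ~ /ʐ/
Palatal: /ç/ ~ /ʝ/
Velar: /x/ ~ /ɣ/
Uvular: /χ/ ~ /ʁ/
Bilabial: only /ɸ/ (voiceless); no voiced partner.
So /ɸ/ is the unpaired segment.

/ɸ/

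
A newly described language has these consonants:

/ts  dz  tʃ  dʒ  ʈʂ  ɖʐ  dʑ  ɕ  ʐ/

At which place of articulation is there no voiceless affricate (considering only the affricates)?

place of articulation  voiceless  voiced  
alveolar          ts        dz      
postalveolar      tʃ        dʒ      
retroflex         ʈʂ        ɖʐ      
alveolo-palatal   —         dʑ      
Every place of articulation has a voiceless member except alveolo-palatal, where /tɕ/ would be expected.

alveolo-palatal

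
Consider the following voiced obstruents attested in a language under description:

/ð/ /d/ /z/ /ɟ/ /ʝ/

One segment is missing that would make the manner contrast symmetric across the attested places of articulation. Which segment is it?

/d̪/

dental: stop —, fricative /ð/.
alveolar: stop /d/, fricative /z/.
palatal: stop /ɟ/, fricative /ʝ/.
The dental row has no stop member, so the gap is the dental stop /d̪/.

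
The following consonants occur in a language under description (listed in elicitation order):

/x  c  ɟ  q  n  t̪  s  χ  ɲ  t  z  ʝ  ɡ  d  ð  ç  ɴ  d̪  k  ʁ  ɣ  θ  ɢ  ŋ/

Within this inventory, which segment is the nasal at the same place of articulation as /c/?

/c/ is a voiceless palatal stop.
The nasal at the same place is a palatal nasal — in this inventory, /ɲ/.

/ɲ/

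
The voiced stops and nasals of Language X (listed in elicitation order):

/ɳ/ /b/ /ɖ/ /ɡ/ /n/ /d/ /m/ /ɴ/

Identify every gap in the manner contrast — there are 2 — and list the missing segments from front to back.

bilabial: oral stop /b/, nasal /m/.
alveolar: oral stop /d/, nasal /n/.
retroflex: oral stop /ɖ/, nasal /ɳ/.
velar: oral stop /ɡ/, nasal —.
uvular: oral stop —, nasal /ɴ/.
Gaps, from front to back: velar lacks nasal (/ŋ/); uvular lacks oral stop (/ɢ/).

/ŋ/, /ɢ/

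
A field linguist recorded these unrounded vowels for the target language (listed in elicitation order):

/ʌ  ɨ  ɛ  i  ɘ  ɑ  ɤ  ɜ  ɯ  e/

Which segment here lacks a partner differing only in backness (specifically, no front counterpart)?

High: /i/ ~ /ɨ/ ~ /ɯ/
High-mid: /e/ ~ /ɘ/ ~ /ɤ/
Low-mid: /ɛ/ ~ /ɜ/ ~ /ʌ/
Low: only /ɑ/ (back); no front partner.
So /ɑ/ is the unpaired segment.

/ɑ/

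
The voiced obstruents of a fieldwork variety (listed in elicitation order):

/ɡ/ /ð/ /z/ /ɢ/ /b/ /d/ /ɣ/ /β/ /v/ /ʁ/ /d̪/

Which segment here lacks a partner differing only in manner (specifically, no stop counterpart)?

Bilabial: /b/ ~ /β/
Dental: /d̪/ ~ /ð/
Alveolar: /d/ ~ /z/
Velar: /ɡ/ ~ /ɣ/
Uvular: /ɢ/ ~ /ʁ/
Labiodental: only /v/ (fricative); no stop partner.
So /v/ is the unpaired segment.

/v/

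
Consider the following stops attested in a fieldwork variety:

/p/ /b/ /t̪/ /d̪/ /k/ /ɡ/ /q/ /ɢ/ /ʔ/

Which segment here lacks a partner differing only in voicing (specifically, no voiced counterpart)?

Bilabial: /p/ ~ /b/
Dental: /t̪/ ~ /d̪/
Velar: /k/ ~ /ɡ/
Uvular: /q/ ~ /ɢ/
Glottal: only /ʔ/ (voiceless); no voiced partner.
So /ʔ/ is the unpaired segment.

/ʔ/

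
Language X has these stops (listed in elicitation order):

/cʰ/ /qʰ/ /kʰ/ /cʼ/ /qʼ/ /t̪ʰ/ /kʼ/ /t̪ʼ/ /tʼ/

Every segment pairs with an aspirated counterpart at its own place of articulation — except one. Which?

Dental: /t̪ʰ/ ~ /t̪ʼ/
Palatal: /cʰ/ ~ /cʼ/
Velar: /kʰ/ ~ /kʼ/
Uvular: /qʰ/ ~ /qʼ/
Alveolar: only /tʼ/ (ejective); no aspirated partner.
So /tʼ/ is the unpaired segment.

/tʼ/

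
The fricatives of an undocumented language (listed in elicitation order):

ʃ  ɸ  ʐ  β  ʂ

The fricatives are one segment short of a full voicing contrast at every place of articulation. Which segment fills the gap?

/ʒ/

place of articulation  voiceless  voiced  
bilabial          ɸ         β       
postalveolar      ʃ         —       
retroflex         ʂ         ʐ       
The postalveolar row has no voiced member, so the gap is the voiced postalveolar fricative /ʒ/.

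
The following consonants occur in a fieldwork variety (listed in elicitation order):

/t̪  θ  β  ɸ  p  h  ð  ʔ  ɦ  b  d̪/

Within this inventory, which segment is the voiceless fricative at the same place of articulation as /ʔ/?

/h/

/ʔ/ is a voiceless glottal stop.
The voiceless fricative at the same place is a voiceless glottal fricative — in this inventory, /h/.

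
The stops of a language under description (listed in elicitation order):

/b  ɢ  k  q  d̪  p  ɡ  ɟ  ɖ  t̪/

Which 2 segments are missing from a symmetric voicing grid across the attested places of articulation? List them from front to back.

Voiceless: /p/ (bilabial), /t̪/ (dental), /k/ (velar), /q/ (uvular).
Voiced: /b/ (bilabial), /d̪/ (dental), /ɖ/ (retroflex), /ɟ/ (palatal), /ɡ/ (velar), /ɢ/ (uvular).
Gaps, from front to back: retroflex lacks voiceless (/ʈ/); palatal lacks voiceless (/c/).

/ʈ/, /c/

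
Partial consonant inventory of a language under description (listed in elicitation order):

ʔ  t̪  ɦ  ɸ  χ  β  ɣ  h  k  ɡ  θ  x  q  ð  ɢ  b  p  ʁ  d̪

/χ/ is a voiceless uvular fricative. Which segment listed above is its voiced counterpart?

The voiced counterpart is a voiced uvular fricative — in this inventory, /ʁ/.

/ʁ/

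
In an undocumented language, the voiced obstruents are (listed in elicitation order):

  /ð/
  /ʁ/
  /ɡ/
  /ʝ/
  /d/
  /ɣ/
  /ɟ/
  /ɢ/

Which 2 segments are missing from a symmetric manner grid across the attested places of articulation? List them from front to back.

Stop: /d/ (alveolar), /ɟ/ (palatal), /ɡ/ (velar), /ɢ/ (uvular).
Fricative: /ð/ (dental), /ʝ/ (palatal), /ɣ/ (velar), /ʁ/ (uvular).
Gaps, from front to back: dental lacks stop (/d̪/); alveolar lacks fricative (/z/).

/d̪/, /z/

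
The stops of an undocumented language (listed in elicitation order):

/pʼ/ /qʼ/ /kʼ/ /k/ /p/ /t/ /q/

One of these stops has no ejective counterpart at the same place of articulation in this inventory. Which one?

Bilabial: /p/ ~ /pʼ/
Velar: /k/ ~ /kʼ/
Uvular: /q/ ~ /qʼ/
Alveolar: only /t/ (plain); no ejective partner.
So /t/ is the unpaired segment.

/t/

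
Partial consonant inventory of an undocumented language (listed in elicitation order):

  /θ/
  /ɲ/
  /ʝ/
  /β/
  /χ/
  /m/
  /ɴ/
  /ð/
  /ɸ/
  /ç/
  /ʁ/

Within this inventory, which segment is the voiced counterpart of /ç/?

/ç/ is a voiceless palatal fricative.
The voiced counterpart is a voiced palatal fricative — in this inventory, /ʝ/.

/ʝ/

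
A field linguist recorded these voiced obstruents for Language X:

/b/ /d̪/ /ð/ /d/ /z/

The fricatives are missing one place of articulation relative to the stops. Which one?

bilabial

place of articulation  stop      fricative
bilabial          b         —       
dental            d̪        ð       
alveolar          d         z       
Every place of articulation has a fricative member except bilabial, where /β/ would be expected.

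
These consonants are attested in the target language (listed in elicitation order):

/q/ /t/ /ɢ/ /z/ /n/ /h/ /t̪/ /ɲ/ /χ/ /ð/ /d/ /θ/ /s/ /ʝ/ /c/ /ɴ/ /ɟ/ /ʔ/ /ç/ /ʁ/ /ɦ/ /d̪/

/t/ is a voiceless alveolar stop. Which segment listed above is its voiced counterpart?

/d/

The voiced counterpart is a voiced alveolar stop — in this inventory, /d/.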